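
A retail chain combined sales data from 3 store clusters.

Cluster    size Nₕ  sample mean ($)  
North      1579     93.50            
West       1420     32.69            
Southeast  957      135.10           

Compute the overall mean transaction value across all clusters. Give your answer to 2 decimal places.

81.74

N = 1579 + 1420 + 957 = 3956.
Weight each subgroup mean by Nₕ/N and sum.
Σ Nₕx̄ₕ = 1579·93.50 + 1420·32.69 + 957·135.10 = 147636.5 + 46419.8 + 129290.7 = 323347.
Divide by N: 323347 / 3956 = 81.7358... → 81.74.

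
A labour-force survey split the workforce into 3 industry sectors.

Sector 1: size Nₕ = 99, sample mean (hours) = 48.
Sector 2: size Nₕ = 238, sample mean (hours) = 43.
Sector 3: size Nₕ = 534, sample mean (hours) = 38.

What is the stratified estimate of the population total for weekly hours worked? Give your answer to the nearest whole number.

35278

Estimate total by summing Nₕ·x̄ₕ over strata.
99·48 + 238·43 + 534·38 = 4752 + 10234 + 20292 = 35278.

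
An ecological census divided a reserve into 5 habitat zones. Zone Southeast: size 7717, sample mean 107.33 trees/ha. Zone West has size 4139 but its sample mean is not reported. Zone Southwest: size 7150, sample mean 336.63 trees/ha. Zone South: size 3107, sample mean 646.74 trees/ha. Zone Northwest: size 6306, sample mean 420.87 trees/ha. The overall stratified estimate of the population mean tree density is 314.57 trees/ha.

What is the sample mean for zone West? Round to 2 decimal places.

251.55

Σ Nₕx̄ₕ = N·μ, so 4139·x̄_West = 28419·314.57 − (7717·107.33 + 7150·336.63 + 3107·646.74 + 6306·420.87).
= 8939764.83 − 7898597.51 = 1041167.32.
x̄_West = 1041167.32 / 4139 = 251.5505... → 251.55.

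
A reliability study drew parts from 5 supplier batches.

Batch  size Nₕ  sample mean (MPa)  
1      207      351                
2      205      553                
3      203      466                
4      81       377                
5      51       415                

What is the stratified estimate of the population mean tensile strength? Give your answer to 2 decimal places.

x̄_st = (Σ Nₕx̄ₕ) / (Σ Nₕ) = (207·351 + 205·553 + 203·466 + 81·377 + 51·415) / 747
= 332322 / 747 = 444.8755... → 444.88.

444.88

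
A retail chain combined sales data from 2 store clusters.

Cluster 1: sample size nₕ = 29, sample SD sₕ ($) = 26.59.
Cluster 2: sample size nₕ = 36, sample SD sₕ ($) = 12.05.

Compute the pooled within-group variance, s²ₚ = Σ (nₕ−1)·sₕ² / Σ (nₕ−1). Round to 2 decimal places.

394.90

Degrees of freedom: 28 + 35 = 63.
Σ(nₕ−1)sₕ² = 28·707.0281 + 35·145.2025 = 24878.8743.
s²ₚ = 24878.8743 / 63 = 394.9028... → 394.90.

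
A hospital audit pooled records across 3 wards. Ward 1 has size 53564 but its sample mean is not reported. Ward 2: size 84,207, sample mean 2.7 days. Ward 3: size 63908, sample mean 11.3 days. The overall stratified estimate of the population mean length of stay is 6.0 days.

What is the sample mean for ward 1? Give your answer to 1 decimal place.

Σ Nₕx̄ₕ = N·μ, so 53564·x̄_1 = 201679·6.0 − (84207·2.7 + 63908·11.3).
= 1210074 − 949519.3 = 260554.7.
x̄_1 = 260554.7 / 53564 = 4.864... → 4.9.

4.9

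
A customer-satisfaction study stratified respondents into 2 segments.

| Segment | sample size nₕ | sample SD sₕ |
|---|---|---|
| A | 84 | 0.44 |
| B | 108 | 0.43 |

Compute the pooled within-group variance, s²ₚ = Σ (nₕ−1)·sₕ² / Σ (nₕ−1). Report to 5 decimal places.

Degrees of freedom: 83 + 107 = 190.
Σ(nₕ−1)sₕ² = 83·0.1936 + 107·0.1849 = 35.8531.
s²ₚ = 35.8531 / 190 = 0.1887005... → 0.18870.

0.18870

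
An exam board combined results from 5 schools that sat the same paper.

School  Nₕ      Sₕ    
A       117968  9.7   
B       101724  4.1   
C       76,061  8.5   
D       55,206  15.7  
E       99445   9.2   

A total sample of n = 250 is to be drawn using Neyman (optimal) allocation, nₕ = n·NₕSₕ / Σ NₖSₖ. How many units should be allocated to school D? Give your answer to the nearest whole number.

A: NₕSₕ = 117968·9.7 = 1144289.6
B: NₕSₕ = 101724·4.1 = 417068.4
C: NₕSₕ = 76061·8.5 = 646518.5
D: NₕSₕ = 55206·15.7 = 866734.2
E: NₕSₕ = 99445·9.2 = 914894
Σ NₕSₕ = 3989504.7.
n_D = 250·866734.2/3989504.7 = 54.313... → 54.

54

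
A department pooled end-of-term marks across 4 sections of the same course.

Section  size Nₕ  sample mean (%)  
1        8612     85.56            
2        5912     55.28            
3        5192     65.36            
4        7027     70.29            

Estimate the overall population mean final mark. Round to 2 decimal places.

N = 26743; weights Wₕ = Nₕ/N = (0.3220, 0.2211, 0.1941, 0.2628).
x̄_st = Σ Wₕ·x̄ₕ = 0.3220·85.56 + 0.2211·55.28 + 0.1941·65.36 + 0.2628·70.29 ≈ 70.9320...
→ 70.93.

70.93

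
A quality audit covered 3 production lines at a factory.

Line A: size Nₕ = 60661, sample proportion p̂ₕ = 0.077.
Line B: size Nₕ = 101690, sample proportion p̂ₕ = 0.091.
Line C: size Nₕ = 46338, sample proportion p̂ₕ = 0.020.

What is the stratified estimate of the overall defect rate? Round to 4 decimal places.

N = 60661 + 101690 + 46338 = 208689.
Overall proportion = Σ (Nₕ/N)·p̂ₕ.
Σ Nₕp̂ₕ = 4670.897 + 9253.79 + 926.76 = 14851.447.
14851.447 / 208689 = 0.071165... → 0.0712.

0.0712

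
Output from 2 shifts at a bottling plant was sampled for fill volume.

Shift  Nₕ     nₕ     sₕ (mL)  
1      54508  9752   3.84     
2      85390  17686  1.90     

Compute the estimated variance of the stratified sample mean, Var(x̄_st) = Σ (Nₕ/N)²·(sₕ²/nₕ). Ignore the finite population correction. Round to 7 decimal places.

N = 139898; Wₕ = Nₕ/N.
shift 1: (54508/139898)²·3.84²/9752 = 0.0002295442
shift 2: (85390/139898)²·1.90²/17686 = 0.0000760446
Sum = 0.0003055888 → 0.0003056.

0.0003056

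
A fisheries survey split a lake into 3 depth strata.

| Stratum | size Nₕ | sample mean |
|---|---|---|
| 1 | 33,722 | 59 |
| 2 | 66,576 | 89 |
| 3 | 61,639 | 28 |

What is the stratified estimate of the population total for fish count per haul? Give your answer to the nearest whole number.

Estimate total by summing Nₕ·x̄ₕ over strata.
33722·59 + 66576·89 + 61639·28 = 1989598 + 5925264 + 1725892 = 9640754.

9640754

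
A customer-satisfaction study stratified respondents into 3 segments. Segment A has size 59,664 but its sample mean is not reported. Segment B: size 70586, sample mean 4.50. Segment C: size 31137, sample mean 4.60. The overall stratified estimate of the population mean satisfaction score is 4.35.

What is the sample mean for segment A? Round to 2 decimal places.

4.04

Σ Nₕx̄ₕ = N·μ, so 59664·x̄_A = 161387·4.35 − (70586·4.50 + 31137·4.60).
= 702033.45 − 460867.2 = 241166.25.
x̄_A = 241166.25 / 59664 = 4.0421... → 4.04.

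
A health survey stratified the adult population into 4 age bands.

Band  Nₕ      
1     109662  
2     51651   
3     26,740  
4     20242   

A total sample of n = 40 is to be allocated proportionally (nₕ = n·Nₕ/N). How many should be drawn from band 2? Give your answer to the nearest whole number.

Share of band 2 = 51651/208295 = 0.24797.
Allocate 40 × 0.24797 = 9.919... → 10.

10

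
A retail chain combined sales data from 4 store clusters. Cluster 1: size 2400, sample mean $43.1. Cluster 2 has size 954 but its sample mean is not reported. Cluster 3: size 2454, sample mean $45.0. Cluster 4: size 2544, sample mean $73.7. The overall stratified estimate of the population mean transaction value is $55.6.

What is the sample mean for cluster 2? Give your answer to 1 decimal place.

Σ Nₕx̄ₕ = N·μ, so 954·x̄_2 = 8352·55.6 − (2400·43.1 + 2454·45.0 + 2544·73.7).
= 464371.2 − 401362.8 = 63008.4.
x̄_2 = 63008.4 / 954 = 66.047... → 66.0.

66.0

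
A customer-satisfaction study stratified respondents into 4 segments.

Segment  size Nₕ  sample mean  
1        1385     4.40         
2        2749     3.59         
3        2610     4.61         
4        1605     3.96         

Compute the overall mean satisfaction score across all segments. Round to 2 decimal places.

N = 8349; weights Wₕ = Nₕ/N = (0.1659, 0.3293, 0.3126, 0.1922).
x̄_st = Σ Wₕ·x̄ₕ = 0.1659·4.40 + 0.3293·3.59 + 0.3126·4.61 + 0.1922·3.96 ≈ 4.1144...
→ 4.11.

4.11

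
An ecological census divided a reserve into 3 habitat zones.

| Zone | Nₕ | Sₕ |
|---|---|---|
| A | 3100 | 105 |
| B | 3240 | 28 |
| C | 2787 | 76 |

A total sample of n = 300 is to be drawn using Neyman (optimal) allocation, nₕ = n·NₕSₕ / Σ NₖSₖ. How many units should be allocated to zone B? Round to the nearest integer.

Σ NₕSₕ = 3100·105 + 3240·28 + 2787·76 = 628032.
Share for B: 90720/628032 = 0.14445.
n_B = 300 × 0.14445 = 43.335... → 43.

43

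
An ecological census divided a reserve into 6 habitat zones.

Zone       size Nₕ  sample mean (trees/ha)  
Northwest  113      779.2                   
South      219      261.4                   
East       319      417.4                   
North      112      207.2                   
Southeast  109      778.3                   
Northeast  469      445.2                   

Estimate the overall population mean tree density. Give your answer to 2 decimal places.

443.91

N = 1341; weights Wₕ = Nₕ/N = (0.0843, 0.1633, 0.2379, 0.0835, 0.0813, 0.3497).
x̄_st = Σ Wₕ·x̄ₕ = 0.0843·779.2 + 0.1633·261.4 + 0.2379·417.4 + 0.0835·207.2 + 0.0813·778.3 + 0.3497·445.2 ≈ 443.9125...
→ 443.91.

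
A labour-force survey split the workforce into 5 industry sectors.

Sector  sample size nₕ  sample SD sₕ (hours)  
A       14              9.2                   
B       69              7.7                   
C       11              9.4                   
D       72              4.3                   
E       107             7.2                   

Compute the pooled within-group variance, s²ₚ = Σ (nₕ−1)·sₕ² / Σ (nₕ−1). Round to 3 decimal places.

47.849

A: (14−1)·9.2² = 13·84.64 = 1100.32
B: (69−1)·7.7² = 68·59.29 = 4031.72
C: (11−1)·9.4² = 10·88.36 = 883.6
D: (72−1)·4.3² = 71·18.49 = 1312.79
E: (107−1)·7.2² = 106·51.84 = 5495.04
Numerator = 12823.47; denominator = Σ(nₕ−1) = 268.
s²ₚ = 12823.47/268 = 47.84877... → 47.849.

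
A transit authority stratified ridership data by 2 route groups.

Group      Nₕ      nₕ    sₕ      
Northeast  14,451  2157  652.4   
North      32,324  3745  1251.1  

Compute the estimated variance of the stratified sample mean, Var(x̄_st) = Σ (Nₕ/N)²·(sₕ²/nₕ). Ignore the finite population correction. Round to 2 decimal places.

N = 46775; Wₕ = Nₕ/N.
group Northeast: (14451/46775)²·652.4²/2157 = 18.83415
group North: (32324/46775)²·1251.1²/3745 = 199.59738
Sum = 218.43152 → 218.43.

218.43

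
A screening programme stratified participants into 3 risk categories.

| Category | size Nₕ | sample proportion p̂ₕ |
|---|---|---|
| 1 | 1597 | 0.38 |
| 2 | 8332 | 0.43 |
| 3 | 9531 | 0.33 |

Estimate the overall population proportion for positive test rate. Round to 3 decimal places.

0.377

Wₕ = Nₕ/N with N = 19460: 0.0821, 0.4282, 0.4898.
p̂_st = 0.0821·0.38 + 0.4282·0.43 + 0.4898·0.33 ≈ 0.37692... → 0.377.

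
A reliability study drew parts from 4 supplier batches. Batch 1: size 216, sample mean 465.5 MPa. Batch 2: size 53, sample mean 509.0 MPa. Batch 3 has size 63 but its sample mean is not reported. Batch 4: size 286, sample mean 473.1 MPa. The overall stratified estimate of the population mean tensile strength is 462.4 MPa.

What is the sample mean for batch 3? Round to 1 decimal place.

N = 216 + 53 + 63 + 286 = 618.
Overall total = μ·N = 462.4·618 = 285763.2.
Subtract the known strata: 216·465.5 + 53·509.0 + 286·473.1 = 262831.6.
Remaining total for batch 3: 285763.2 − 262831.6 = 22931.6.
Divide by its size: 22931.6 / 63 = 363.994... → 364.0.

364.0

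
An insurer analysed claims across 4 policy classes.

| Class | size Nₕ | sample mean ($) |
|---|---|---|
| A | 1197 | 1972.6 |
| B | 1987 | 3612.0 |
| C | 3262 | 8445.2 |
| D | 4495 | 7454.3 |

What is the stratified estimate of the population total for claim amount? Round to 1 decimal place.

70593567.1

A: 1197·1972.6 = 2361202.2
B: 1987·3612.0 = 7177044
C: 3262·8445.2 = 27548242.4
D: 4495·7454.3 = 33507078.5
τ̂ = Σ Nₕx̄ₕ = 70593567.1.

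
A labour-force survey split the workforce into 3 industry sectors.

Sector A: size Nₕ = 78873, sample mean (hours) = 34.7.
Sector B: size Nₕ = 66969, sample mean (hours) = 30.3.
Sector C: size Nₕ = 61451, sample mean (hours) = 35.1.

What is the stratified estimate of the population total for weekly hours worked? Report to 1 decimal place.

6922983.9

A: 78873·34.7 = 2736893.1
B: 66969·30.3 = 2029160.7
C: 61451·35.1 = 2156930.1
τ̂ = Σ Nₕx̄ₕ = 6922983.9.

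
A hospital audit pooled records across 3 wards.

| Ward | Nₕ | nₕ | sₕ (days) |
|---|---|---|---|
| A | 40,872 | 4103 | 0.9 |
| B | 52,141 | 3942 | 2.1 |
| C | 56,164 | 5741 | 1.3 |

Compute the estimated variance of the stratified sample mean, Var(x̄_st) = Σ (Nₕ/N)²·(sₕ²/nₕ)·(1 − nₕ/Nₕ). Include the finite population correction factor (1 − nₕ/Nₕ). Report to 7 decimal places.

N = 149177; Wₕ = Nₕ/N.
ward A: (40872/149177)²·0.9²/4103·(1 − 4103/40872) = 0.0000133318
ward B: (52141/149177)²·2.1²/3942·(1 − 3942/52141) = 0.0001263385
ward C: (56164/149177)²·1.3²/5741·(1 − 5741/56164) = 0.0000374612
Sum = 0.0001771315 → 0.0001771.

0.0001771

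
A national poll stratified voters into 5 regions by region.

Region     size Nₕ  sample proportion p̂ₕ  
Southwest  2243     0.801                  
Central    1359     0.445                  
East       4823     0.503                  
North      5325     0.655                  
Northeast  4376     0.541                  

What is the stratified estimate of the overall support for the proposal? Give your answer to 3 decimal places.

0.589

N = 2243 + 1359 + 4823 + 5325 + 4376 = 18126.
Overall proportion = Σ (Nₕ/N)·p̂ₕ.
Σ Nₕp̂ₕ = 1796.643 + 604.755 + 2425.969 + 3487.875 + 2367.416 = 10682.658.
10682.658 / 18126 = 0.58936... → 0.589.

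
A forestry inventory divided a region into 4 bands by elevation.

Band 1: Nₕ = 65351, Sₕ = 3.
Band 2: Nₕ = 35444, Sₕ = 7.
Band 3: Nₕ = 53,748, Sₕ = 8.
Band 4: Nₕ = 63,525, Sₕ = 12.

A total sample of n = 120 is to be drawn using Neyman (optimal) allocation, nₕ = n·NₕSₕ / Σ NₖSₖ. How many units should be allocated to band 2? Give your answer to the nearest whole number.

1: NₕSₕ = 65351·3 = 196053
2: NₕSₕ = 35444·7 = 248108
3: NₕSₕ = 53748·8 = 429984
4: NₕSₕ = 63525·12 = 762300
Σ NₕSₕ = 1636445.
n_2 = 120·248108/1636445 = 18.194... → 18.

18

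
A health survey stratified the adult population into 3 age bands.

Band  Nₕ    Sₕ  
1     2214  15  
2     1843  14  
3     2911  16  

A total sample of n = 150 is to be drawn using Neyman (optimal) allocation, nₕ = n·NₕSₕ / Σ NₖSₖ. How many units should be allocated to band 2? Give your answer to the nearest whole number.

Σ NₕSₕ = 2214·15 + 1843·14 + 2911·16 = 105588.
Share for 2: 25802/105588 = 0.24436.
n_2 = 150 × 0.24436 = 36.655... → 37.

37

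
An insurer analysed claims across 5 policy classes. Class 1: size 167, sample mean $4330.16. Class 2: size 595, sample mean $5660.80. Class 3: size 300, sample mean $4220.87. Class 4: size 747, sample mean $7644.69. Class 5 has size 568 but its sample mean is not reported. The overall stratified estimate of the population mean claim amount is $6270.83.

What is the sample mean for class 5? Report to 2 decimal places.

6756.35

Σ Nₕx̄ₕ = N·μ, so 568·x̄_5 = 2377·6270.83 − (167·4330.16 + 595·5660.80 + 300·4220.87 + 747·7644.69).
= 14905762.91 − 11068157.15 = 3837605.76.
x̄_5 = 3837605.76 / 568 = 6756.3482... → 6756.35.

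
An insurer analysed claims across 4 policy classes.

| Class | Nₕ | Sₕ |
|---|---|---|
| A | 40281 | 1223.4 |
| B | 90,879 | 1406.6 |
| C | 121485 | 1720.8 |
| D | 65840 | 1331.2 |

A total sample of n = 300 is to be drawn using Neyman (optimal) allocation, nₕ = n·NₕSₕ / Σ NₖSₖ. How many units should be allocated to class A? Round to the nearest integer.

31

A: NₕSₕ = 40281·1223.4 = 49279775.4
B: NₕSₕ = 90879·1406.6 = 127830401.4
C: NₕSₕ = 121485·1720.8 = 209051388
D: NₕSₕ = 65840·1331.2 = 87646208
Σ NₕSₕ = 473807772.8.
n_A = 300·49279775.4/473807772.8 = 31.202... → 31.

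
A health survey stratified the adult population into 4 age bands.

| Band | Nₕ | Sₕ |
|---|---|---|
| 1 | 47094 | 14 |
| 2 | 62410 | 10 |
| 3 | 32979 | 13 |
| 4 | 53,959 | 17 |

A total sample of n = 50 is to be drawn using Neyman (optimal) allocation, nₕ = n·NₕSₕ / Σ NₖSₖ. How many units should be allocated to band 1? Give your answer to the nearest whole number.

Σ NₕSₕ = 47094·14 + 62410·10 + 32979·13 + 53959·17 = 2629446.
Share for 1: 659316/2629446 = 0.25074.
n_1 = 50 × 0.25074 = 12.537... → 13.

13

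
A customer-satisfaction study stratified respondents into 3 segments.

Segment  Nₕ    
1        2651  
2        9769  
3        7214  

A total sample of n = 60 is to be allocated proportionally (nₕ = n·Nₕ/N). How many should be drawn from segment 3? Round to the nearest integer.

22

Share of segment 3 = 7214/19634 = 0.36742.
Allocate 60 × 0.36742 = 22.045... → 22.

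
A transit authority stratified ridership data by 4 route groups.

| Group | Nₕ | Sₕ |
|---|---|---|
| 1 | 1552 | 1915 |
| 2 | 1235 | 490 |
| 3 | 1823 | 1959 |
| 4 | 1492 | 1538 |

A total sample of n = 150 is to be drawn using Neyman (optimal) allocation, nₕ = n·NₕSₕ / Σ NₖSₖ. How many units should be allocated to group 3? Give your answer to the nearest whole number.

Σ NₕSₕ = 1552·1915 + 1235·490 + 1823·1959 + 1492·1538 = 9443183.
Share for 3: 3571257/9443183 = 0.37818.
n_3 = 150 × 0.37818 = 56.728... → 57.

57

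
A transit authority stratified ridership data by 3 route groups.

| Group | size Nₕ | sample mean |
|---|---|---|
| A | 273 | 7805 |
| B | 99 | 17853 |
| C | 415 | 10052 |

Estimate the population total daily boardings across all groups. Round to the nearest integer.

Estimate total by summing Nₕ·x̄ₕ over strata.
273·7805 + 99·17853 + 415·10052 = 2130765 + 1767447 + 4171580 = 8069792.

8069792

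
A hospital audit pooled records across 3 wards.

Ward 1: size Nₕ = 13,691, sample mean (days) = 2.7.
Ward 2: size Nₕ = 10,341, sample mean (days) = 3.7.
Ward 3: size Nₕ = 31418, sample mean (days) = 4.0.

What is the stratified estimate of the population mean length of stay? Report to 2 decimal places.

N = 55450; weights Wₕ = Nₕ/N = (0.2469, 0.1865, 0.5666).
x̄_st = Σ Wₕ·x̄ₕ = 0.2469·2.7 + 0.1865·3.7 + 0.5666·4.0 ≈ 3.6231...
→ 3.62.

3.62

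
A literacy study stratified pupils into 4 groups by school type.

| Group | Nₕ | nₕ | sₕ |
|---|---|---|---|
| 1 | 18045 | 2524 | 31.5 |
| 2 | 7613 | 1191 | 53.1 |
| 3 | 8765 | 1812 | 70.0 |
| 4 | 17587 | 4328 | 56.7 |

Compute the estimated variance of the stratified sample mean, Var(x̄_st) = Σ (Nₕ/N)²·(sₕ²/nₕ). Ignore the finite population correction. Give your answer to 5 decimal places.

0.25978

N = 52010; Wₕ = Nₕ/N.
group 1: (18045/52010)²·31.5²/2524 = 0.04732295
group 2: (7613/52010)²·53.1²/1191 = 0.05072420
group 3: (8765/52010)²·70.0²/1812 = 0.07680120
group 4: (17587/52010)²·56.7²/4328 = 0.08493539
Sum = 0.25978375 → 0.25978.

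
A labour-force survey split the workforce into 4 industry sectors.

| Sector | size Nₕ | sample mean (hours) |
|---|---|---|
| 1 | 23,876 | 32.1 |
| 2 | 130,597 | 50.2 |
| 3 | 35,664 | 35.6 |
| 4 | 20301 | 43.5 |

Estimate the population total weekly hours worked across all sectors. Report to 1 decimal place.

9475120.9

1: 23876·32.1 = 766419.6
2: 130597·50.2 = 6555969.4
3: 35664·35.6 = 1269638.4
4: 20301·43.5 = 883093.5
τ̂ = Σ Nₕx̄ₕ = 9475120.9.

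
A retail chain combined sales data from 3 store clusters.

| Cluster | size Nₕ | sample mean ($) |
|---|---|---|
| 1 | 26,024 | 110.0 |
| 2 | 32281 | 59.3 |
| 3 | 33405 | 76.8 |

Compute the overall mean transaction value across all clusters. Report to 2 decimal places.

N = 91710; weights Wₕ = Nₕ/N = (0.2838, 0.3520, 0.3642).
x̄_st = Σ Wₕ·x̄ₕ = 0.2838·110.0 + 0.3520·59.3 + 0.3642·76.8 ≈ 80.0611...
→ 80.06.

80.06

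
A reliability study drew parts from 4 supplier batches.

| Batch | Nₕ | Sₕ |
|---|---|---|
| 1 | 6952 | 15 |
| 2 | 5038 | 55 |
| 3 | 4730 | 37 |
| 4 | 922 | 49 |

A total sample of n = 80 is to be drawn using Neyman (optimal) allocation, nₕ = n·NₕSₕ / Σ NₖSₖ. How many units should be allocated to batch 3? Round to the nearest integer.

23

1: NₕSₕ = 6952·15 = 104280
2: NₕSₕ = 5038·55 = 277090
3: NₕSₕ = 4730·37 = 175010
4: NₕSₕ = 922·49 = 45178
Σ NₕSₕ = 601558.
n_3 = 80·175010/601558 = 23.274... → 23.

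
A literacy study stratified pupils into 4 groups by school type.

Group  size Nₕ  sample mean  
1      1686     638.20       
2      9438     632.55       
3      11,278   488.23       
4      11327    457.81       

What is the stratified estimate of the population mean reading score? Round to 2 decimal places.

x̄_st = (Σ Nₕx̄ₕ) / (Σ Nₕ) = (1686·638.20 + 9438·632.55 + 11278·488.23 + 11327·457.81) / 33729
= 17737883.91 / 33729 = 525.8942... → 525.89.

525.89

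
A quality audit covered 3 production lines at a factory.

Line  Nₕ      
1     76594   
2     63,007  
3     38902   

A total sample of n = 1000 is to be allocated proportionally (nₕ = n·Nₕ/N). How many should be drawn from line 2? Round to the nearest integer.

Share of line 2 = 63007/178503 = 0.35297.
Allocate 1000 × 0.35297 = 352.974... → 353.

353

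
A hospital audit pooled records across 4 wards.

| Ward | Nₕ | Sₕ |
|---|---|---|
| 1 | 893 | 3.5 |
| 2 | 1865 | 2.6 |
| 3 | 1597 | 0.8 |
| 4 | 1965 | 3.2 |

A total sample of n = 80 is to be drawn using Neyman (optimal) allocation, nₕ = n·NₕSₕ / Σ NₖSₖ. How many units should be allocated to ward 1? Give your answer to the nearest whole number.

16

1: NₕSₕ = 893·3.5 = 3125.5
2: NₕSₕ = 1865·2.6 = 4849
3: NₕSₕ = 1597·0.8 = 1277.6
4: NₕSₕ = 1965·3.2 = 6288
Σ NₕSₕ = 15540.1.
n_1 = 80·3125.5/15540.1 = 16.090... → 16.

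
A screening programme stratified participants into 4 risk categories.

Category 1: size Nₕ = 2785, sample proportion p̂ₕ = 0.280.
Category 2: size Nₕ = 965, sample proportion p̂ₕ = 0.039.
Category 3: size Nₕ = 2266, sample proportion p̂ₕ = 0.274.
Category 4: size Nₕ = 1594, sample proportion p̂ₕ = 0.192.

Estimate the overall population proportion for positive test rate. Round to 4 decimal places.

0.2292

Wₕ = Nₕ/N with N = 7610: 0.3660, 0.1268, 0.2978, 0.2095.
p̂_st = 0.3660·0.280 + 0.1268·0.039 + 0.2978·0.274 + 0.2095·0.192 ≈ 0.229220... → 0.2292.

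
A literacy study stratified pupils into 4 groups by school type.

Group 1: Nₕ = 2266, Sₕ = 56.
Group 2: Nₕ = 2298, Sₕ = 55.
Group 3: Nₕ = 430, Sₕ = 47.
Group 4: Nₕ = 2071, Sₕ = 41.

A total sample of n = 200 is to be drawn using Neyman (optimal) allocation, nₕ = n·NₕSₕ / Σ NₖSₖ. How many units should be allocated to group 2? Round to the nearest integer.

Σ NₕSₕ = 2266·56 + 2298·55 + 430·47 + 2071·41 = 358407.
Share for 2: 126390/358407 = 0.35264.
n_2 = 200 × 0.35264 = 70.529... → 71.

71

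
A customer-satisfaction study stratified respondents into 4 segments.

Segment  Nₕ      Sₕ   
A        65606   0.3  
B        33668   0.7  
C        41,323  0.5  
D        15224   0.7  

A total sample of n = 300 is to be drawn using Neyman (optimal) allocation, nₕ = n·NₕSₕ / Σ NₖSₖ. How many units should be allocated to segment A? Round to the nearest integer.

79

A: NₕSₕ = 65606·0.3 = 19681.8
B: NₕSₕ = 33668·0.7 = 23567.6
C: NₕSₕ = 41323·0.5 = 20661.5
D: NₕSₕ = 15224·0.7 = 10656.8
Σ NₕSₕ = 74567.7.
n_A = 300·19681.8/74567.7 = 79.184... → 79.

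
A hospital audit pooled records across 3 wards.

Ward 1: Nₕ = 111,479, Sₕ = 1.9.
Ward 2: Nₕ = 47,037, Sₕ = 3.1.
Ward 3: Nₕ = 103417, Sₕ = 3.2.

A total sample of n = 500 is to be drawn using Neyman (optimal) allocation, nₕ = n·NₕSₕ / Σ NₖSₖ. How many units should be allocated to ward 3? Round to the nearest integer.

Σ NₕSₕ = 111479·1.9 + 47037·3.1 + 103417·3.2 = 688559.2.
Share for 3: 330934.4/688559.2 = 0.48062.
n_3 = 500 × 0.48062 = 240.309... → 240.

240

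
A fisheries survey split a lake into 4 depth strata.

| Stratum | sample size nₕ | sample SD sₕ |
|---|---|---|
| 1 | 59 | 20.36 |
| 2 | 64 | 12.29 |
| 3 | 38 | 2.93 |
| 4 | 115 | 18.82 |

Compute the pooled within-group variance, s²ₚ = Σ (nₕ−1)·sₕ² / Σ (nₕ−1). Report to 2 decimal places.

Degrees of freedom: 58 + 63 + 37 + 114 = 272.
Σ(nₕ−1)sₕ² = 58·414.5296 + 63·151.0441 + 37·8.5849 + 114·354.1924 = 74254.07.
s²ₚ = 74254.07 / 272 = 272.9929... → 272.99.

272.99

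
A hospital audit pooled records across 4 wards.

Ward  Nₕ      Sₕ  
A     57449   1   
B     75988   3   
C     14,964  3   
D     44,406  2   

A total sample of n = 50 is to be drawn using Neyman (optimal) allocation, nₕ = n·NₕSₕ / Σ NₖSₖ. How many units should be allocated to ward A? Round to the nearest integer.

Σ NₕSₕ = 57449·1 + 75988·3 + 14964·3 + 44406·2 = 419117.
Share for A: 57449/419117 = 0.13707.
n_A = 50 × 0.13707 = 6.854... → 7.

7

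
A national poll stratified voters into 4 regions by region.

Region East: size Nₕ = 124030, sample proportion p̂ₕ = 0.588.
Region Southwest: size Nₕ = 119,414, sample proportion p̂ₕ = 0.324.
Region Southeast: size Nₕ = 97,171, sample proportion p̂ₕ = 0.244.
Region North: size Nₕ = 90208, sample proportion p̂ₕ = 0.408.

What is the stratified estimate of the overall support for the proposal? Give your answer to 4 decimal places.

Wₕ = Nₕ/N with N = 430823: 0.2879, 0.2772, 0.2255, 0.2094.
p̂_st = 0.2879·0.588 + 0.2772·0.324 + 0.2255·0.244 + 0.2094·0.408 ≈ 0.399548... → 0.3995.

0.3995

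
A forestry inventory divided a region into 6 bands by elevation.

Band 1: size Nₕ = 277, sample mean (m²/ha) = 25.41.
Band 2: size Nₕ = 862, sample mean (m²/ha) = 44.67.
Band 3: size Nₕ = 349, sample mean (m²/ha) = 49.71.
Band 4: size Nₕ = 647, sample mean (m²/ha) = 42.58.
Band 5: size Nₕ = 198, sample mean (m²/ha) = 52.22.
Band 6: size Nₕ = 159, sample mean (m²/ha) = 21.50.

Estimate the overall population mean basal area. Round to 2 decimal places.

41.81

x̄_st = (Σ Nₕx̄ₕ) / (Σ Nₕ) = (277·25.41 + 862·44.67 + 349·49.71 + 647·42.58 + 198·52.22 + 159·21.50) / 2492
= 104200.22 / 2492 = 41.8139... → 41.81.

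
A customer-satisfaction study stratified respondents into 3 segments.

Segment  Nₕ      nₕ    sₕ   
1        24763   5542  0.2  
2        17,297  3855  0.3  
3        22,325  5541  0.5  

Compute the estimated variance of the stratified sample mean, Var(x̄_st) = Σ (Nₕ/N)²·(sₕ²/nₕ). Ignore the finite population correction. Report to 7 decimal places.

0.0000082

N = 64385; Wₕ = Nₕ/N.
segment 1: (24763/64385)²·0.2²/5542 = 0.0000010677
segment 2: (17297/64385)²·0.3²/3855 = 0.0000016850
segment 3: (22325/64385)²·0.5²/5541 = 0.0000054246
Sum = 0.0000081772 → 0.0000082.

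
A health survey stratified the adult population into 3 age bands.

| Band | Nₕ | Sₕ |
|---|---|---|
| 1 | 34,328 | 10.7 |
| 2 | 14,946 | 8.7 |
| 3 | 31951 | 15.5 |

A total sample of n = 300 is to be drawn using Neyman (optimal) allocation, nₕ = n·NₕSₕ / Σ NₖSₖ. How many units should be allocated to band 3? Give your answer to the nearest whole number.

150

1: NₕSₕ = 34328·10.7 = 367309.6
2: NₕSₕ = 14946·8.7 = 130030.2
3: NₕSₕ = 31951·15.5 = 495240.5
Σ NₕSₕ = 992580.3.
n_3 = 300·495240.5/992580.3 = 149.683... → 150.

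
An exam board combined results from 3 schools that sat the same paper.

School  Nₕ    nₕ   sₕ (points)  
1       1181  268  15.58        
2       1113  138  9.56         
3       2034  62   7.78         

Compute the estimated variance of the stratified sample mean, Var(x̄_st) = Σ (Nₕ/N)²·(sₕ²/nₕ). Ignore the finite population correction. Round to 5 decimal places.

N = 4328. Term for each stratum: Wₕ²sₕ²/nₕ.
Var(x̄_st) = 0.06744122 + 0.04379782 + 0.21562291 = 0.32686195 → 0.32686.

0.32686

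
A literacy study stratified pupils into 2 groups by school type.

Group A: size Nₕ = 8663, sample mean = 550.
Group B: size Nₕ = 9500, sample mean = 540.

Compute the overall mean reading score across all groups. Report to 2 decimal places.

544.77

x̄_st = (Σ Nₕx̄ₕ) / (Σ Nₕ) = (8663·550 + 9500·540) / 18163
= 9894650 / 18163 = 544.7696... → 544.77.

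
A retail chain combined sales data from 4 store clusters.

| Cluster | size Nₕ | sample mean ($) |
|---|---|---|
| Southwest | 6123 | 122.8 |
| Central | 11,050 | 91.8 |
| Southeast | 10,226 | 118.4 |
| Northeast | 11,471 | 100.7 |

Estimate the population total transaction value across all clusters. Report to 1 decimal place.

Population total = Σ Nₕ·x̄ₕ (each stratum's size times its mean).
6123·122.8 + 11050·91.8 + 10226·118.4 + 11471·100.7 = 751904.4 + 1014390 + 1210758.4 + 1155129.7 = 4132182.5.

4132182.5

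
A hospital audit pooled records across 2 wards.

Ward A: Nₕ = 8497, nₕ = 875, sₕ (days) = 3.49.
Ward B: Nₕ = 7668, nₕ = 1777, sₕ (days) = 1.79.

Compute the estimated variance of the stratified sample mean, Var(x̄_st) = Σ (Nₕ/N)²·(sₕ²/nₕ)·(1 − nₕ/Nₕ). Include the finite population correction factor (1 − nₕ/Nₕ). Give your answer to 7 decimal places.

0.0037618

N = 16165; Wₕ = Nₕ/N.
ward A: (8497/16165)²·3.49²/875·(1 − 875/8497) = 0.0034500544
ward B: (7668/16165)²·1.79²/1777·(1 − 1777/7668) = 0.0003117011
Sum = 0.0037617555 → 0.0037618.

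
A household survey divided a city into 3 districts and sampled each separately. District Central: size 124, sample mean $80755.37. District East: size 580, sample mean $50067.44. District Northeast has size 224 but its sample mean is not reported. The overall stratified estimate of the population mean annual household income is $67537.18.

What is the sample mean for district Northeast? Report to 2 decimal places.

N = 124 + 580 + 224 = 928.
Overall total = μ·N = 67537.18·928 = 62674503.04.
Subtract the known strata: 124·80755.37 + 580·50067.44 = 39052781.08.
Remaining total for district Northeast: 62674503.04 − 39052781.08 = 23621721.96.
Divide by its size: 23621721.96 / 224 = 105454.1159... → 105454.12.

105454.12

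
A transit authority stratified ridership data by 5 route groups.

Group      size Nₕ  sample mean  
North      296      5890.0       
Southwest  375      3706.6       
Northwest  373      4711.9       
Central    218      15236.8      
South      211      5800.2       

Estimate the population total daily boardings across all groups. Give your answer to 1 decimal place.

North: 296·5890.0 = 1743440
Southwest: 375·3706.6 = 1389975
Northwest: 373·4711.9 = 1757538.7
Central: 218·15236.8 = 3321622.4
South: 211·5800.2 = 1223842.2
τ̂ = Σ Nₕx̄ₕ = 9436418.3.

9436418.3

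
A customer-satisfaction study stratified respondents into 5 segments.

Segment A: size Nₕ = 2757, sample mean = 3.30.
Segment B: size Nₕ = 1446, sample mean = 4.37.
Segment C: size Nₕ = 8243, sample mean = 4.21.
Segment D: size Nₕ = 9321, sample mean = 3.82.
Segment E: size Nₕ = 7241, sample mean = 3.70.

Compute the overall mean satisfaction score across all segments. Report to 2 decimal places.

x̄_st = (Σ Nₕx̄ₕ) / (Σ Nₕ) = (2757·3.30 + 1446·4.37 + 8243·4.21 + 9321·3.82 + 7241·3.70) / 29008
= 112518.07 / 29008 = 3.8789... → 3.88.

3.88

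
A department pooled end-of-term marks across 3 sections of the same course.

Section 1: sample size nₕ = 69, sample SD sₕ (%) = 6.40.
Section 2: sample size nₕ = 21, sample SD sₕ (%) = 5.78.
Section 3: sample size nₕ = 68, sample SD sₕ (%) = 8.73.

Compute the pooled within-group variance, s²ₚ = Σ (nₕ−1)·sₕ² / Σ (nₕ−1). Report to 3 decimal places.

Degrees of freedom: 68 + 20 + 67 = 155.
Σ(nₕ−1)sₕ² = 68·40.96 + 20·33.4084 + 67·76.2129 = 8559.7123.
s²ₚ = 8559.7123 / 155 = 55.22395... → 55.224.

55.224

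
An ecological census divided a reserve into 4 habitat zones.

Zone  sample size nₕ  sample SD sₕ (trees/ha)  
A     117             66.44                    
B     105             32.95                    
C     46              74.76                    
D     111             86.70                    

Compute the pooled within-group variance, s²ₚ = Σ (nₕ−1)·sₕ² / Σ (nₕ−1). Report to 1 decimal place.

4542.2

Degrees of freedom: 116 + 104 + 45 + 110 = 375.
Σ(nₕ−1)sₕ² = 116·4414.2736 + 104·1085.7025 + 45·5589.0576 + 110·7516.89 = 1703334.2896.
s²ₚ = 1703334.2896 / 375 = 4542.225... → 4542.2.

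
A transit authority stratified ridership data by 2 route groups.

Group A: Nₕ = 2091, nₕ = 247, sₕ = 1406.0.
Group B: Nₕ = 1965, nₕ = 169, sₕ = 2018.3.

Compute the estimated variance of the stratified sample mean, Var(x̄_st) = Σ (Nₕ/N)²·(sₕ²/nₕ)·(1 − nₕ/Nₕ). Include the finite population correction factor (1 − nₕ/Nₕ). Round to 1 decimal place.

N = 4056; Wₕ = Nₕ/N.
group A: (2091/4056)²·1406.0²/247·(1 − 247/2091) = 1875.8268
group B: (1965/4056)²·2018.3²/169·(1 − 169/1965) = 5170.7999
Sum = 7046.6267 → 7046.6.

7046.6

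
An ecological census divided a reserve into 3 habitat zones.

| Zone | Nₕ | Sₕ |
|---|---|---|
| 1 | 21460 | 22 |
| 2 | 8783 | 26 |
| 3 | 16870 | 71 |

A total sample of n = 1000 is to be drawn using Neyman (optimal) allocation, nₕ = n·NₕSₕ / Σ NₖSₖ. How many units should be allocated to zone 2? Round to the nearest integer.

120

Σ NₕSₕ = 21460·22 + 8783·26 + 16870·71 = 1898248.
Share for 2: 228358/1898248 = 0.12030.
n_2 = 1000 × 0.12030 = 120.299... → 120.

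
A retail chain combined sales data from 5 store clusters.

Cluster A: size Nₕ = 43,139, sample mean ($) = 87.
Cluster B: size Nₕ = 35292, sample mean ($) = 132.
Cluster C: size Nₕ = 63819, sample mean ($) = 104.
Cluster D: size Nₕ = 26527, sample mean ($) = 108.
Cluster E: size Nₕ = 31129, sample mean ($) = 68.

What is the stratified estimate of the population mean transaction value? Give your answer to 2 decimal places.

100.20

x̄_st = (Σ Nₕx̄ₕ) / (Σ Nₕ) = (43139·87 + 35292·132 + 63819·104 + 26527·108 + 31129·68) / 199906
= 20030501 / 199906 = 100.1996... → 100.20.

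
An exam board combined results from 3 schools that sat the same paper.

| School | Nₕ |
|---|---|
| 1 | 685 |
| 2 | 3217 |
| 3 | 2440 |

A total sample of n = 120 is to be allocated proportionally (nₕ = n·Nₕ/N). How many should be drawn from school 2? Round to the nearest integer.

Share of school 2 = 3217/6342 = 0.50725.
Allocate 120 × 0.50725 = 60.870... → 61.

61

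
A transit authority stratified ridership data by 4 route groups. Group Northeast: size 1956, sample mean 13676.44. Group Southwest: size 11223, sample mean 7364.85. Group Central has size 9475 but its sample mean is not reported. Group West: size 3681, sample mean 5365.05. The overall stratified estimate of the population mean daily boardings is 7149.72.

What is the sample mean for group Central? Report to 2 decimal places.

6240.88

Σ Nₕx̄ₕ = N·μ, so 9475·x̄_Central = 26335·7149.72 − (1956·13676.44 + 11223·7364.85 + 3681·5365.05).
= 188287876.2 − 129155577.24 = 59132298.96.
x̄_Central = 59132298.96 / 9475 = 6240.8759... → 6240.88.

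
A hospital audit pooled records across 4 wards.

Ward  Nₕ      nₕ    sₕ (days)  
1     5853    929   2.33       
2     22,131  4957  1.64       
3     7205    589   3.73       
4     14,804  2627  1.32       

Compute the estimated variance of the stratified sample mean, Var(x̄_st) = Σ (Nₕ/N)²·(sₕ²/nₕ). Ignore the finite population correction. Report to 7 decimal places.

N = 49993. Term for each stratum: Wₕ²sₕ²/nₕ.
Var(x̄_st) = 0.0000801004 + 0.0001063292 + 0.0004906276 + 0.0000581604 = 0.0007352176 → 0.0007352.

0.0007352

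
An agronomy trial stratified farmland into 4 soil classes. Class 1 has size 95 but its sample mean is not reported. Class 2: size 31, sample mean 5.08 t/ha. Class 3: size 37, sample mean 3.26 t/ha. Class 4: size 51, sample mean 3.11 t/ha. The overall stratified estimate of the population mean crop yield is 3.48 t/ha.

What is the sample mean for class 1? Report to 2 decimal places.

3.24

N = 95 + 31 + 37 + 51 = 214.
Overall total = μ·N = 3.48·214 = 744.72.
Subtract the known strata: 31·5.08 + 37·3.26 + 51·3.11 = 436.71.
Remaining total for class 1: 744.72 − 436.71 = 308.01.
Divide by its size: 308.01 / 95 = 3.2422... → 3.24.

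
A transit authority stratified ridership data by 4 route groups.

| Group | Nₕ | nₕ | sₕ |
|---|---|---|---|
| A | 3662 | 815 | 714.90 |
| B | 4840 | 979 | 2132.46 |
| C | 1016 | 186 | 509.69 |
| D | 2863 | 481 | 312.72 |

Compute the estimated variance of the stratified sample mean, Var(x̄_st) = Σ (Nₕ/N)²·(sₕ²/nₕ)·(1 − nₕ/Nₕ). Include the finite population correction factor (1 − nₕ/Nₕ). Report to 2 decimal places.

625.64

N = 12381; Wₕ = Nₕ/N.
group A: (3662/12381)²·714.90²/815·(1 − 815/3662) = 42.65082
group B: (4840/12381)²·2132.46²/979·(1 − 979/4840) = 566.25599
group C: (1016/12381)²·509.69²/186·(1 − 186/1016) = 7.68351
group D: (2863/12381)²·312.72²/481·(1 − 481/2863) = 9.04519
Sum = 625.63551 → 625.64.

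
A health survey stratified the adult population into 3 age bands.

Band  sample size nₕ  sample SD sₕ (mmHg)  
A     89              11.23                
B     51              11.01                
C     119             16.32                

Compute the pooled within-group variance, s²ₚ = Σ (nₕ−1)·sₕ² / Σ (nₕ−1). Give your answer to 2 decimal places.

189.79

A: (89−1)·11.23² = 88·126.1129 = 11097.9352
B: (51−1)·11.01² = 50·121.2201 = 6061.005
C: (119−1)·16.32² = 118·266.3424 = 31428.4032
Numerator = 48587.3434; denominator = Σ(nₕ−1) = 256.
s²ₚ = 48587.3434/256 = 189.7943... → 189.79.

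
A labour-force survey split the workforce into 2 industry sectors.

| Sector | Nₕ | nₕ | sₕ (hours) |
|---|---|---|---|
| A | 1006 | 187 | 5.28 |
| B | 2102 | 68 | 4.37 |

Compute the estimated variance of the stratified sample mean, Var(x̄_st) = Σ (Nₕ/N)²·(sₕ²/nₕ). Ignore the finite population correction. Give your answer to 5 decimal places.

N = 3108; Wₕ = Nₕ/N.
sector A: (1006/3108)²·5.28²/187 = 0.01561925
sector B: (2102/3108)²·4.37²/68 = 0.12845688
Sum = 0.14407613 → 0.14408.

0.14408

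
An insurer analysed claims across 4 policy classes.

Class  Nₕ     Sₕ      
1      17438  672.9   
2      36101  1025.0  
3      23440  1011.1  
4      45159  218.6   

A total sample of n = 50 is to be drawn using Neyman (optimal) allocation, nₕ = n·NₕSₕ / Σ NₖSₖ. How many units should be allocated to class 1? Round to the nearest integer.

7

Σ NₕSₕ = 17438·672.9 + 36101·1025.0 + 23440·1011.1 + 45159·218.6 = 82309496.6.
Share for 1: 11734030.2/82309496.6 = 0.14256.
n_1 = 50 × 0.14256 = 7.128... → 7.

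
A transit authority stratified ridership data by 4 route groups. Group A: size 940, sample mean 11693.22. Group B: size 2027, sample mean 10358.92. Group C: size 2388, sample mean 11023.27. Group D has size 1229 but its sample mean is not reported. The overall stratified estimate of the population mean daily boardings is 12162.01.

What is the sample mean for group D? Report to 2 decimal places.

N = 940 + 2027 + 2388 + 1229 = 6584.
Overall total = μ·N = 12162.01·6584 = 80074673.84.
Subtract the known strata: 940·11693.22 + 2027·10358.92 + 2388·11023.27 = 58312726.4.
Remaining total for group D: 80074673.84 − 58312726.4 = 21761947.44.
Divide by its size: 21761947.44 / 1229 = 17707.0362... → 17707.04.

17707.04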